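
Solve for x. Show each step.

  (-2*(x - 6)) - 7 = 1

Step 1. [(-2*(x - 6)) - 7 = 1] add 7: x sits inside (… - 7) ⇒ sub: -2*(x - 6) = 8.
Step 2. [-2*(x - 6) = 8] leading coefficient -2: divide by -2 ⇒ div: x - 6 = -4.
Step 3. [x - 6 = -4] add 6: x sits inside (… - 6) ⇒ sub: x = 2.

Answer: x ∈ {2}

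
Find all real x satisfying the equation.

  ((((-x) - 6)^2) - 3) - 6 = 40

Step 1. [((((-x) - 6)^2) - 3) - 6 = 40] 6 comes off first (add 6). So sub: (((-x) - 6)^2) - 3 = 46.
Step 2. [(((-x) - 6)^2) - 3 = 46] the outer -3 inverts by adding 3, so sub: ((-x) - 6)^2 = 49.
Step 3. [((-x) - 6)^2 = 49] LHS squared, RHS 49 ≥ 0: apply √ (±). So sqrt: (-x) - 6 = 7 or -7.
Step 4. [(-x) - 6 = 7 or -7] -6 is outermost — add 6 both sides. So sub: -x = 13 or -1.
Step 5. [-x = 13 or -1] flip signs both sides ⇒ neg: x = -13 or 1.

Answer: x ∈ {-13, 1}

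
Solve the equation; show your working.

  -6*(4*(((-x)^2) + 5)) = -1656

Step 1. [-6*(4*(((-x)^2) + 5)) = -1656] LHS = -6·(…); ÷-6 both sides, so div: 4*(((-x)^2) + 5) = 276.
Step 2. [4*(((-x)^2) + 5) = 276] 4 out front; divide by 4. So div: ((-x)^2) + 5 = 69.
Step 3. [((-x)^2) + 5 = 69] subtract 5: x sits inside (… + 5). So sub: (-x)^2 = 64.
Step 4. [(-x)^2 = 64] LHS squared, RHS 64 ≥ 0: apply √ (±). So sqrt: -x = 8 or -8.
Step 5. [-x = 8 or -8] flip signs both sides ⇒ neg: x = -8 or 8.

Answer: x ∈ {-8, 8}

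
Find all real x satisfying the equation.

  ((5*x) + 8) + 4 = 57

Step 1. [((5*x) + 8) + 4 = 57] the outer +4 inverts by subtracting 4. So sub: (5*x) + 8 = 53.
Step 2. [(5*x) + 8 = 53] the outer +8 inverts by subtracting 8, so sub: 5*x = 45.
Step 3. [5*x = 45] 5·(inner) — divide through by 5, so div: x = 9.

Answer: x ∈ {9}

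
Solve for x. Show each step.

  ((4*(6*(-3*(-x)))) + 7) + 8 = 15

Step 1. [((4*(6*(-3*(-x)))) + 7) + 8 = 15] 8 comes off first (subtract 8) ⇒ sub: (4*(6*(-3*(-x)))) + 7 = 7.
Step 2. [(4*(6*(-3*(-x)))) + 7 = 7] subtract 7: x sits inside (… + 7). So sub: 4*(6*(-3*(-x))) = 0.
Step 3. [4*(6*(-3*(-x))) = 0] LHS = 4·(…); ÷4 both sides ⇒ div: 6*(-3*(-x)) = 0.
Step 4. [6*(-3*(-x)) = 0] leading coefficient 6: divide by 6, so div: -3*(-x) = 0.
Step 5. [-3*(-x) = 0] -3·(inner) — divide through by -3, so div: -x = 0.
Step 6. [-x = 0] leading − — multiply by −1. So neg: x = 0.

Answer: x ∈ {0}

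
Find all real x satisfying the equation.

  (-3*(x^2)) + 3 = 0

Step 1. [(-3*(x^2)) + 3 = 0] peel the +3: subtract 3 from each side ⇒ sub: -3*(x^2) = -3.
Step 2. [-3*(x^2) = -3] -3 out front; divide by -3. So div: x^2 = 1.
Step 3. [x^2 = 1] √ both sides: 1 ≥ 0 gives two branches, so sqrt: x = 1 or -1.

Answer: x ∈ {-1, 1}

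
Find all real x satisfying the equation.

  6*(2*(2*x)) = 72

Step 1. [6*(2*(2*x)) = 72] 6·(inner) — divide through by 6. So div: 2*(2*x) = 12.
Step 2. [2*(2*x) = 12] 2·(inner) — divide through by 2 ⇒ div: 2*x = 6.
Step 3. [2*x = 6] 2 out front; divide by 2, so div: x = 3.

Answer: x ∈ {3}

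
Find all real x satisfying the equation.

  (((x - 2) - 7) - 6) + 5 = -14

Step 1. [(((x - 2) - 7) - 6) + 5 = -14] the outer +5 inverts by subtracting 5 ⇒ sub: ((x - 2) - 7) - 6 = -19.
Step 2. [((x - 2) - 7) - 6 = -19] 6 comes off first (add 6), so sub: (x - 2) - 7 = -13.
Step 3. [(x - 2) - 7 = -13] 7 comes off first (add 7). So sub: x - 2 = -6.
Step 4. [x - 2 = -6] add 2: x sits inside (… - 2) ⇒ sub: x = -4.

Answer: x ∈ {-4}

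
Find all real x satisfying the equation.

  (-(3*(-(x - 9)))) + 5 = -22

Step 1. [(-(3*(-(x - 9)))) + 5 = -22] peel the +5: subtract 5 from each side, so sub: -(3*(-(x - 9))) = -27.
Step 2. [-(3*(-(x - 9))) = -27] LHS negated; negate both sides, so neg: 3*(-(x - 9)) = 27.
Step 3. [3*(-(x - 9)) = 27] 3·(inner) — divide through by 3, so div: -(x - 9) = 9.
Step 4. [-(x - 9) = 9] flip signs both sides. So neg: x - 9 = -9.
Step 5. [x - 9 = -9] the outer -9 inverts by adding 9, so sub: x = 0.

Answer: x ∈ {0}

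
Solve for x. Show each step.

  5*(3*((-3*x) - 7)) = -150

Step 1. [5*(3*((-3*x) - 7)) = -150] LHS = 5·(…); ÷5 both sides. So div: 3*((-3*x) - 7) = -30.
Step 2. [3*((-3*x) - 7) = -30] 3·(inner) — divide through by 3. So div: (-3*x) - 7 = -10.
Step 3. [(-3*x) - 7 = -10] the outer -7 inverts by adding 7 ⇒ sub: -3*x = -3.
Step 4. [-3*x = -3] LHS = -3·(…); ÷-3 both sides, so div: x = 1.

Answer: x ∈ {1}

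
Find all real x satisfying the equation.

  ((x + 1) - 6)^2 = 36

Step 1. [((x + 1) - 6)^2 = 36] 36 ≥ 0, LHS is (·)² — take ±√, so sqrt: (x + 1) - 6 = 6 or -6.
Step 2. [(x + 1) - 6 = 6 or -6] 6 comes off first (add 6), so sub: x + 1 = 12 or 0.
Step 3. [x + 1 = 12 or 0] peel the +1: subtract 1 from each side ⇒ sub: x = 11 or -1.

Answer: x ∈ {-1, 11}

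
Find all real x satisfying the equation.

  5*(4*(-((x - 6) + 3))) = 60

Step 1. [5*(4*(-((x - 6) + 3))) = 60] 5·(inner) — divide through by 5 ⇒ div: 4*(-((x - 6) + 3)) = 12.
Step 2. [4*(-((x - 6) + 3)) = 12] leading coefficient 4: divide by 4 ⇒ div: -((x - 6) + 3) = 3.
Step 3. [-((x - 6) + 3) = 3] leading − — multiply by −1, so neg: (x - 6) + 3 = -3.
Step 4. [(x - 6) + 3 = -3] +3 is outermost — subtract 3 both sides. So sub: x - 6 = -6.
Step 5. [x - 6 = -6] peel the -6: add 6 from each side, so sub: x = 0.

Answer: x ∈ {0}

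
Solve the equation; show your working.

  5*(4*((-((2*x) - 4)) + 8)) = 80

Step 1. [5*(4*((-((2*x) - 4)) + 8)) = 80] 5 out front; divide by 5 ⇒ div: 4*((-((2*x) - 4)) + 8) = 16.
Step 2. [4*((-((2*x) - 4)) + 8) = 16] 4·(inner) — divide through by 4, so div: (-((2*x) - 4)) + 8 = 4.
Step 3. [(-((2*x) - 4)) + 8 = 4] the outer +8 inverts by subtracting 8 ⇒ sub: -((2*x) - 4) = -4.
Step 4. [-((2*x) - 4) = -4] leading − — multiply by −1 ⇒ neg: (2*x) - 4 = 4.
Step 5. [(2*x) - 4 = 4] common factor 2 (LHS and 4) — divide through, so factor: x - 2 = 2.
Step 6. [x - 2 = 2] -2 is outermost — add 2 both sides, so sub: x = 4.

Answer: x ∈ {4}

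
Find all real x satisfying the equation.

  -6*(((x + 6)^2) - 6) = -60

Step 1. [-6*(((x + 6)^2) - 6) = -60] -6·(inner) — divide through by -6, so div: ((x + 6)^2) - 6 = 10.
Step 2. [((x + 6)^2) - 6 = 10] peel the -6: add 6 from each side. So sub: (x + 6)^2 = 16.
Step 3. [(x + 6)^2 = 16] LHS squared, RHS 16 ≥ 0: apply √ (±), so sqrt: x + 6 = 4 or -4.
Step 4. [x + 6 = 4 or -4] subtract 6: x sits inside (… + 6) ⇒ sub: x = -2 or -10.

Answer: x ∈ {-10, -2}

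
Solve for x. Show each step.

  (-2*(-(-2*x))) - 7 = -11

Step 1. [(-2*(-(-2*x))) - 7 = -11] the outer -7 inverts by adding 7 ⇒ sub: -2*(-(-2*x)) = -4.
Step 2. [-2*(-(-2*x)) = -4] -2·(inner) — divide through by -2. So div: -(-2*x) = 2.
Step 3. [-(-2*x) = 2] LHS negated; negate both sides ⇒ neg: -2*x = -2.
Step 4. [-2*x = -2] divide by the outer -2. So div: x = 1.

Answer: x ∈ {1}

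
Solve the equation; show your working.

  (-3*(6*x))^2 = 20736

Step 1. [(-3*(6*x))^2 = 20736] 20736 ≥ 0, LHS is (·)² — take ±√ ⇒ sqrt: -3*(6*x) = 144 or -144.
Step 2. [-3*(6*x) = 144 or -144] -3·(inner) — divide through by -3. So div: 6*x = -48 or 48.
Step 3. [6*x = -48 or 48] 6 out front; divide by 6, so div: x = -8 or 8.

Answer: x ∈ {-8, 8}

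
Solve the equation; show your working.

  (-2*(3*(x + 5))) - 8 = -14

Step 1. [(-2*(3*(x + 5))) - 8 = -14] -8 is outermost — add 8 both sides. So sub: -2*(3*(x + 5)) = -6.
Step 2. [-2*(3*(x + 5)) = -6] LHS = -2·(…); ÷-2 both sides, so div: 3*(x + 5) = 3.
Step 3. [3*(x + 5) = 3] divide by the outer 3 ⇒ div: x + 5 = 1.
Step 4. [x + 5 = 1] peel the +5: subtract 5 from each side. So sub: x = -4.

Answer: x ∈ {-4}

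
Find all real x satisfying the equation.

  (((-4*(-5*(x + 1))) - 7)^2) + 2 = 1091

Step 1. [(((-4*(-5*(x + 1))) - 7)^2) + 2 = 1091] the outer +2 inverts by subtracting 2, so sub: ((-4*(-5*(x + 1))) - 7)^2 = 1089.
Step 2. [((-4*(-5*(x + 1))) - 7)^2 = 1089] 1089 ≥ 0, LHS is (·)² — take ±√ ⇒ sqrt: (-4*(-5*(x + 1))) - 7 = 33 or -33.
Step 3. [(-4*(-5*(x + 1))) - 7 = 33 or -33] 7 comes off first (add 7). So sub: -4*(-5*(x + 1)) = 40 or -26.
Step 4. [-4*(-5*(x + 1)) = 40 or -26] leading coefficient -4: divide by -4, so div: -5*(x + 1) = -10 or 13/2.
Step 5. [-5*(x + 1) = -10 or 13/2] leading coefficient -5: divide by -5. So div: x + 1 = 2 or -13/10.
Step 6. [x + 1 = 2 or -13/10] subtract 1: x sits inside (… + 1) ⇒ sub: x = 1 or -23/10.

Answer: x ∈ {-23/10, 1}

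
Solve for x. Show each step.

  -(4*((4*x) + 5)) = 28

Step 1. [-(4*((4*x) + 5)) = 28] LHS negated; negate both sides, so neg: 4*((4*x) + 5) = -28.
Step 2. [4*((4*x) + 5) = -28] divide by the outer 4 ⇒ div: (4*x) + 5 = -7.
Step 3. [(4*x) + 5 = -7] 5 comes off first (subtract 5) ⇒ sub: 4*x = -12.
Step 4. [4*x = -12] leading coefficient 4: divide by 4, so div: x = -3.

Answer: x ∈ {-3}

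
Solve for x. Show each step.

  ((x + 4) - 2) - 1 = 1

Step 1. [((x + 4) - 2) - 1 = 1] -1 is outermost — add 1 both sides, so sub: (x + 4) - 2 = 2.
Step 2. [(x + 4) - 2 = 2] peel the -2: add 2 from each side ⇒ sub: x + 4 = 4.
Step 3. [x + 4 = 4] 4 comes off first (subtract 4). So sub: x = 0.

Answer: x ∈ {0}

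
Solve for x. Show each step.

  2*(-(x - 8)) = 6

Step 1. [2*(-(x - 8)) = 6] LHS = 2·(…); ÷2 both sides. So div: -(x - 8) = 3.
Step 2. [-(x - 8) = 3] LHS negated; negate both sides, so neg: x - 8 = -3.
Step 3. [x - 8 = -3] peel the -8: add 8 from each side ⇒ sub: x = 5.

Answer: x ∈ {5}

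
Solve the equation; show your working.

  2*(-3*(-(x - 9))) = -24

Step 1. [2*(-3*(-(x - 9))) = -24] 2 out front; divide by 2, so div: -3*(-(x - 9)) = -12.
Step 2. [-3*(-(x - 9)) = -12] -3 out front; divide by -3, so div: -(x - 9) = 4.
Step 3. [-(x - 9) = 4] flip signs both sides ⇒ neg: x - 9 = -4.
Step 4. [x - 9 = -4] 9 comes off first (add 9). So sub: x = 5.

Answer: x ∈ {5}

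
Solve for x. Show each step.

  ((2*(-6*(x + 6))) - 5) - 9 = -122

Step 1. [((2*(-6*(x + 6))) - 5) - 9 = -122] the outer -9 inverts by adding 9, so sub: (2*(-6*(x + 6))) - 5 = -113.
Step 2. [(2*(-6*(x + 6))) - 5 = -113] 5 comes off first (add 5) ⇒ sub: 2*(-6*(x + 6)) = -108.
Step 3. [2*(-6*(x + 6)) = -108] 2·(inner) — divide through by 2 ⇒ div: -6*(x + 6) = -54.
Step 4. [-6*(x + 6) = -54] divide by the outer -6 ⇒ div: x + 6 = 9.
Step 5. [x + 6 = 9] the outer +6 inverts by subtracting 6, so sub: x = 3.

Answer: x ∈ {3}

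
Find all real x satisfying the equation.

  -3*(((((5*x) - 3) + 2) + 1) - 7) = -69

Step 1. [-3*(((((5*x) - 3) + 2) + 1) - 7) = -69] leading coefficient -3: divide by -3, so div: ((((5*x) - 3) + 2) + 1) - 7 = 23.
Step 2. [((((5*x) - 3) + 2) + 1) - 7 = 23] the outer -7 inverts by adding 7 ⇒ sub: (((5*x) - 3) + 2) + 1 = 30.
Step 3. [(((5*x) - 3) + 2) + 1 = 30] peel the +1: subtract 1 from each side ⇒ sub: ((5*x) - 3) + 2 = 29.
Step 4. [((5*x) - 3) + 2 = 29] +2 is outermost — subtract 2 both sides. So sub: (5*x) - 3 = 27.
Step 5. [(5*x) - 3 = 27] peel the -3: add 3 from each side ⇒ sub: 5*x = 30.
Step 6. [5*x = 30] 5 out front; divide by 5 ⇒ div: x = 6.

Answer: x ∈ {6}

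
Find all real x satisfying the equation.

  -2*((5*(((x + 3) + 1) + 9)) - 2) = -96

Step 1. [-2*((5*(((x + 3) + 1) + 9)) - 2) = -96] -2 out front; divide by -2 ⇒ div: (5*(((x + 3) + 1) + 9)) - 2 = 48.
Step 2. [(5*(((x + 3) + 1) + 9)) - 2 = 48] add 2: x sits inside (… - 2) ⇒ sub: 5*(((x + 3) + 1) + 9) = 50.
Step 3. [5*(((x + 3) + 1) + 9) = 50] 5 out front; divide by 5 ⇒ div: ((x + 3) + 1) + 9 = 10.
Step 4. [((x + 3) + 1) + 9 = 10] 9 comes off first (subtract 9) ⇒ sub: (x + 3) + 1 = 1.
Step 5. [(x + 3) + 1 = 1] the outer +1 inverts by subtracting 1 ⇒ sub: x + 3 = 0.
Step 6. [x + 3 = 0] subtract 3: x sits inside (… + 3), so sub: x = -3.

Answer: x ∈ {-3}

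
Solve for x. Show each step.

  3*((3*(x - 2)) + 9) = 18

Step 1. [3*((3*(x - 2)) + 9) = 18] leading coefficient 3: divide by 3, so div: (3*(x - 2)) + 9 = 6.
Step 2. [(3*(x - 2)) + 9 = 6] peel the +9: subtract 9 from each side ⇒ sub: 3*(x - 2) = -3.
Step 3. [3*(x - 2) = -3] leading coefficient 3: divide by 3. So div: x - 2 = -1.
Step 4. [x - 2 = -1] the outer -2 inverts by adding 2. So sub: x = 1.

Answer: x ∈ {1}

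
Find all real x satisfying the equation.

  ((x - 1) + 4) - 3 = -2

Step 1. [((x - 1) + 4) - 3 = -2] -3 is outermost — add 3 both sides. So sub: (x - 1) + 4 = 1.
Step 2. [(x - 1) + 4 = 1] the outer +4 inverts by subtracting 4, so sub: x - 1 = -3.
Step 3. [x - 1 = -3] -1 is outermost — add 1 both sides ⇒ sub: x = -2.

Answer: x ∈ {-2}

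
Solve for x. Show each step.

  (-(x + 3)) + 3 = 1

Step 1. [(-(x + 3)) + 3 = 1] subtract 3: x sits inside (… + 3). So sub: -(x + 3) = -2.
Step 2. [-(x + 3) = -2] LHS negated; negate both sides, so neg: x + 3 = 2.
Step 3. [x + 3 = 2] 3 comes off first (subtract 3) ⇒ sub: x = -1.

Answer: x ∈ {-1}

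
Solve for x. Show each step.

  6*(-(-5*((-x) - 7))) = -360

Step 1. [6*(-(-5*((-x) - 7))) = -360] 6·(inner) — divide through by 6 ⇒ div: -(-5*((-x) - 7)) = -60.
Step 2. [-(-5*((-x) - 7)) = -60] leading − — multiply by −1 ⇒ neg: -5*((-x) - 7) = 60.
Step 3. [-5*((-x) - 7) = 60] leading coefficient -5: divide by -5, so div: (-x) - 7 = -12.
Step 4. [(-x) - 7 = -12] add 7: x sits inside (… - 7) ⇒ sub: -x = -5.
Step 5. [-x = -5] LHS negated; negate both sides ⇒ neg: x = 5.

Answer: x ∈ {5}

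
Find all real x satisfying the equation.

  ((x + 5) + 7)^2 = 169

Step 1. [((x + 5) + 7)^2 = 169] √ both sides: 169 ≥ 0 gives two branches ⇒ sqrt: (x + 5) + 7 = 13 or -13.
Step 2. [(x + 5) + 7 = 13 or -13] +7 is outermost — subtract 7 both sides ⇒ sub: x + 5 = 6 or -20.
Step 3. [x + 5 = 6 or -20] +5 is outermost — subtract 5 both sides, so sub: x = 1 or -25.

Answer: x ∈ {-25, 1}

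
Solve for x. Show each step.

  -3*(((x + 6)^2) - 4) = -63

Step 1. [-3*(((x + 6)^2) - 4) = -63] leading coefficient -3: divide by -3. So div: ((x + 6)^2) - 4 = 21.
Step 2. [((x + 6)^2) - 4 = 21] peel the -4: add 4 from each side ⇒ sub: (x + 6)^2 = 25.
Step 3. [(x + 6)^2 = 25] √ both sides: 25 ≥ 0 gives two branches. So sqrt: x + 6 = 5 or -5.
Step 4. [x + 6 = 5 or -5] 6 comes off first (subtract 6), so sub: x = -1 or -11.

Answer: x ∈ {-11, -1}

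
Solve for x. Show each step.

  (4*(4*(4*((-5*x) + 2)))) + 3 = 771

Step 1. [(4*(4*(4*((-5*x) + 2)))) + 3 = 771] 3 comes off first (subtract 3). So sub: 4*(4*(4*((-5*x) + 2))) = 768.
Step 2. [4*(4*(4*((-5*x) + 2))) = 768] divide by the outer 4 ⇒ div: 4*(4*((-5*x) + 2)) = 192.
Step 3. [4*(4*((-5*x) + 2)) = 192] LHS = 4·(…); ÷4 both sides ⇒ div: 4*((-5*x) + 2) = 48.
Step 4. [4*((-5*x) + 2) = 48] LHS = 4·(…); ÷4 both sides, so div: (-5*x) + 2 = 12.
Step 5. [(-5*x) + 2 = 12] 2 comes off first (subtract 2). So sub: -5*x = 10.
Step 6. [-5*x = 10] -5 out front; divide by -5. So div: x = -2.

Answer: x ∈ {-2}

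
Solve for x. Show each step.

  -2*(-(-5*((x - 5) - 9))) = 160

Step 1. [-2*(-(-5*((x - 5) - 9))) = 160] leading coefficient -2: divide by -2, so div: -(-5*((x - 5) - 9)) = -80.
Step 2. [-(-5*((x - 5) - 9)) = -80] leading − — multiply by −1. So neg: -5*((x - 5) - 9) = 80.
Step 3. [-5*((x - 5) - 9) = 80] leading coefficient -5: divide by -5. So div: (x - 5) - 9 = -16.
Step 4. [(x - 5) - 9 = -16] -9 is outermost — add 9 both sides, so sub: x - 5 = -7.
Step 5. [x - 5 = -7] -5 is outermost — add 5 both sides. So sub: x = -2.

Answer: x ∈ {-2}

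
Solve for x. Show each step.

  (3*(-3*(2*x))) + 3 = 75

Step 1. [(3*(-3*(2*x))) + 3 = 75] the outer +3 inverts by subtracting 3 ⇒ sub: 3*(-3*(2*x)) = 72.
Step 2. [3*(-3*(2*x)) = 72] 3·(inner) — divide through by 3 ⇒ div: -3*(2*x) = 24.
Step 3. [-3*(2*x) = 24] leading coefficient -3: divide by -3. So div: 2*x = -8.
Step 4. [2*x = -8] LHS = 2·(…); ÷2 both sides. So div: x = -4.

Answer: x ∈ {-4}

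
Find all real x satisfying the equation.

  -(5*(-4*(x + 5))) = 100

Step 1. [-(5*(-4*(x + 5))) = 100] flip signs both sides. So neg: 5*(-4*(x + 5)) = -100.
Step 2. [5*(-4*(x + 5)) = -100] 5·(inner) — divide through by 5, so div: -4*(x + 5) = -20.
Step 3. [-4*(x + 5) = -20] -4 out front; divide by -4, so div: x + 5 = 5.
Step 4. [x + 5 = 5] 5 comes off first (subtract 5). So sub: x = 0.

Answer: x ∈ {0}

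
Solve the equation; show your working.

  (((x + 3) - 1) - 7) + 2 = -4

Step 1. [(((x + 3) - 1) - 7) + 2 = -4] peel the +2: subtract 2 from each side ⇒ sub: ((x + 3) - 1) - 7 = -6.
Step 2. [((x + 3) - 1) - 7 = -6] 7 comes off first (add 7) ⇒ sub: (x + 3) - 1 = 1.
Step 3. [(x + 3) - 1 = 1] peel the -1: add 1 from each side, so sub: x + 3 = 2.
Step 4. [x + 3 = 2] 3 comes off first (subtract 3) ⇒ sub: x = -1.

Answer: x ∈ {-1}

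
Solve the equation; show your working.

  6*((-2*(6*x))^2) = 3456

Step 1. [6*((-2*(6*x))^2) = 3456] 6 out front; divide by 6 ⇒ div: (-2*(6*x))^2 = 576.
Step 2. [(-2*(6*x))^2 = 576] LHS squared, RHS 576 ≥ 0: apply √ (±), so sqrt: -2*(6*x) = 24 or -24.
Step 3. [-2*(6*x) = 24 or -24] -2 out front; divide by -2, so div: 6*x = -12 or 12.
Step 4. [6*x = -12 or 12] 6·(inner) — divide through by 6. So div: x = -2 or 2.

Answer: x ∈ {-2, 2}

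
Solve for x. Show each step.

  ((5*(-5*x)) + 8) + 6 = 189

Step 1. [((5*(-5*x)) + 8) + 6 = 189] subtract 6: x sits inside (… + 6) ⇒ sub: (5*(-5*x)) + 8 = 183.
Step 2. [(5*(-5*x)) + 8 = 183] subtract 8: x sits inside (… + 8). So sub: 5*(-5*x) = 175.
Step 3. [5*(-5*x) = 175] leading coefficient 5: divide by 5 ⇒ div: -5*x = 35.
Step 4. [-5*x = 35] -5 out front; divide by -5. So div: x = -7.

Answer: x ∈ {-7}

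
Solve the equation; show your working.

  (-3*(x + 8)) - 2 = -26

Step 1. [(-3*(x + 8)) - 2 = -26] 2 comes off first (add 2) ⇒ sub: -3*(x + 8) = -24.
Step 2. [-3*(x + 8) = -24] -3·(inner) — divide through by -3, so div: x + 8 = 8.
Step 3. [x + 8 = 8] the outer +8 inverts by subtracting 8, so sub: x = 0.

Answer: x ∈ {0}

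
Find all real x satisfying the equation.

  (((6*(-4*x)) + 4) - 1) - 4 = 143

Step 1. [(((6*(-4*x)) + 4) - 1) - 4 = 143] add 4: x sits inside (… - 4). So sub: ((6*(-4*x)) + 4) - 1 = 147.
Step 2. [((6*(-4*x)) + 4) - 1 = 147] peel the -1: add 1 from each side ⇒ sub: (6*(-4*x)) + 4 = 148.
Step 3. [(6*(-4*x)) + 4 = 148] the outer +4 inverts by subtracting 4 ⇒ sub: 6*(-4*x) = 144.
Step 4. [6*(-4*x) = 144] leading coefficient 6: divide by 6, so div: -4*x = 24.
Step 5. [-4*x = 24] -4 out front; divide by -4. So div: x = -6.

Answer: x ∈ {-6}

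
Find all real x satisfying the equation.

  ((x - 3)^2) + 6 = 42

Step 1. [((x - 3)^2) + 6 = 42] peel the +6: subtract 6 from each side ⇒ sub: (x - 3)^2 = 36.
Step 2. [(x - 3)^2 = 36] 36 ≥ 0, LHS is (·)² — take ±√. So sqrt: x - 3 = 6 or -6.
Step 3. [x - 3 = 6 or -6] add 3: x sits inside (… - 3), so sub: x = 9 or -3.

Answer: x ∈ {-3, 9}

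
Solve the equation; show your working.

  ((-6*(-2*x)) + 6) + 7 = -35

Step 1. [((-6*(-2*x)) + 6) + 7 = -35] peel the +7: subtract 7 from each side ⇒ sub: (-6*(-2*x)) + 6 = -42.
Step 2. [(-6*(-2*x)) + 6 = -42] subtract 6: x sits inside (… + 6), so sub: -6*(-2*x) = -48.
Step 3. [-6*(-2*x) = -48] divide by the outer -6 ⇒ div: -2*x = 8.
Step 4. [-2*x = 8] -2 out front; divide by -2 ⇒ div: x = -4.

Answer: x ∈ {-4}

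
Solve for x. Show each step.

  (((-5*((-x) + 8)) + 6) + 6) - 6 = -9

Step 1. [(((-5*((-x) + 8)) + 6) + 6) - 6 = -9] the outer -6 inverts by adding 6, so sub: ((-5*((-x) + 8)) + 6) + 6 = -3.
Step 2. [((-5*((-x) + 8)) + 6) + 6 = -3] the outer +6 inverts by subtracting 6. So sub: (-5*((-x) + 8)) + 6 = -9.
Step 3. [(-5*((-x) + 8)) + 6 = -9] 6 comes off first (subtract 6), so sub: -5*((-x) + 8) = -15.
Step 4. [-5*((-x) + 8) = -15] -5 out front; divide by -5 ⇒ div: (-x) + 8 = 3.
Step 5. [(-x) + 8 = 3] 8 comes off first (subtract 8) ⇒ sub: -x = -5.
Step 6. [-x = -5] LHS negated; negate both sides, so neg: x = 5.

Answer: x ∈ {5}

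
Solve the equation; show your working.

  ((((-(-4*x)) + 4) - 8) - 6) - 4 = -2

Step 1. [((((-(-4*x)) + 4) - 8) - 6) - 4 = -2] add 4: x sits inside (… - 4), so sub: (((-(-4*x)) + 4) - 8) - 6 = 2.
Step 2. [(((-(-4*x)) + 4) - 8) - 6 = 2] -6 is outermost — add 6 both sides. So sub: ((-(-4*x)) + 4) - 8 = 8.
Step 3. [((-(-4*x)) + 4) - 8 = 8] peel the -8: add 8 from each side ⇒ sub: (-(-4*x)) + 4 = 16.
Step 4. [(-(-4*x)) + 4 = 16] 4 comes off first (subtract 4). So sub: -(-4*x) = 12.
Step 5. [-(-4*x) = 12] leading − — multiply by −1. So neg: -4*x = -12.
Step 6. [-4*x = -12] leading coefficient -4: divide by -4 ⇒ div: x = 3.

Answer: x ∈ {3}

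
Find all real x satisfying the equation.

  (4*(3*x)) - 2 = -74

Step 1. [(4*(3*x)) - 2 = -74] add 2: x sits inside (… - 2). So sub: 4*(3*x) = -72.
Step 2. [4*(3*x) = -72] LHS = 4·(…); ÷4 both sides ⇒ div: 3*x = -18.
Step 3. [3*x = -18] 3·(inner) — divide through by 3, so div: x = -6.

Answer: x ∈ {-6}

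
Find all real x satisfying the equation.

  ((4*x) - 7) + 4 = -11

Step 1. [((4*x) - 7) + 4 = -11] the outer +4 inverts by subtracting 4, so sub: (4*x) - 7 = -15.
Step 2. [(4*x) - 7 = -15] 7 comes off first (add 7), so sub: 4*x = -8.
Step 3. [4*x = -8] 4 out front; divide by 4, so div: x = -2.

Answer: x ∈ {-2}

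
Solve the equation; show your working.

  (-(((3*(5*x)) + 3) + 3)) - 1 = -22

Step 1. [(-(((3*(5*x)) + 3) + 3)) - 1 = -22] -1 is outermost — add 1 both sides, so sub: -(((3*(5*x)) + 3) + 3) = -21.
Step 2. [-(((3*(5*x)) + 3) + 3) = -21] flip signs both sides ⇒ neg: ((3*(5*x)) + 3) + 3 = 21.
Step 3. [((3*(5*x)) + 3) + 3 = 21] the outer +3 inverts by subtracting 3, so sub: (3*(5*x)) + 3 = 18.
Step 4. [(3*(5*x)) + 3 = 18] 3 divides every term; factor it out, so factor: (5*x) + 1 = 6.
Step 5. [(5*x) + 1 = 6] the outer +1 inverts by subtracting 1, so sub: 5*x = 5.
Step 6. [5*x = 5] divide by the outer 5, so div: x = 1.

Answer: x ∈ {1}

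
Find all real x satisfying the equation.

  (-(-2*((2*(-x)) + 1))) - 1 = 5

Step 1. [(-(-2*((2*(-x)) + 1))) - 1 = 5] the outer -1 inverts by adding 1 ⇒ sub: -(-2*((2*(-x)) + 1)) = 6.
Step 2. [-(-2*((2*(-x)) + 1)) = 6] LHS negated; negate both sides. So neg: -2*((2*(-x)) + 1) = -6.
Step 3. [-2*((2*(-x)) + 1) = -6] divide by the outer -2 ⇒ div: (2*(-x)) + 1 = 3.
Step 4. [(2*(-x)) + 1 = 3] peel the +1: subtract 1 from each side. So sub: 2*(-x) = 2.
Step 5. [2*(-x) = 2] leading coefficient 2: divide by 2, so div: -x = 1.
Step 6. [-x = 1] flip signs both sides, so neg: x = -1.

Answer: x ∈ {-1}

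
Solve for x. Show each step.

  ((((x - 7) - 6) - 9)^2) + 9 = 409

Step 1. [((((x - 7) - 6) - 9)^2) + 9 = 409] 9 comes off first (subtract 9). So sub: (((x - 7) - 6) - 9)^2 = 400.
Step 2. [(((x - 7) - 6) - 9)^2 = 400] √ both sides: 400 ≥ 0 gives two branches ⇒ sqrt: ((x - 7) - 6) - 9 = 20 or -20.
Step 3. [((x - 7) - 6) - 9 = 20 or -20] 9 comes off first (add 9). So sub: (x - 7) - 6 = 29 or -11.
Step 4. [(x - 7) - 6 = 29 or -11] peel the -6: add 6 from each side, so sub: x - 7 = 35 or -5.
Step 5. [x - 7 = 35 or -5] -7 is outermost — add 7 both sides, so sub: x = 42 or 2.

Answer: x ∈ {2, 42}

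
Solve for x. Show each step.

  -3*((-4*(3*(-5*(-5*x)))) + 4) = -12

Step 1. [-3*((-4*(3*(-5*(-5*x)))) + 4) = -12] leading coefficient -3: divide by -3, so div: (-4*(3*(-5*(-5*x)))) + 4 = 4.
Step 2. [(-4*(3*(-5*(-5*x)))) + 4 = 4] -4 divides every term; factor it out ⇒ factor: (3*(-5*(-5*x))) - 1 = -1.
Step 3. [(3*(-5*(-5*x))) - 1 = -1] add 1: x sits inside (… - 1) ⇒ sub: 3*(-5*(-5*x)) = 0.
Step 4. [3*(-5*(-5*x)) = 0] leading coefficient 3: divide by 3. So div: -5*(-5*x) = 0.
Step 5. [-5*(-5*x) = 0] leading coefficient -5: divide by -5, so div: -5*x = 0.
Step 6. [-5*x = 0] leading coefficient -5: divide by -5. So div: x = 0.

Answer: x ∈ {0}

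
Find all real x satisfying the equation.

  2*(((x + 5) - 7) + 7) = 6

Step 1. [2*(((x + 5) - 7) + 7) = 6] LHS = 2·(…); ÷2 both sides, so div: ((x + 5) - 7) + 7 = 3.
Step 2. [((x + 5) - 7) + 7 = 3] +7 is outermost — subtract 7 both sides ⇒ sub: (x + 5) - 7 = -4.
Step 3. [(x + 5) - 7 = -4] -7 is outermost — add 7 both sides ⇒ sub: x + 5 = 3.
Step 4. [x + 5 = 3] subtract 5: x sits inside (… + 5), so sub: x = -2.

Answer: x ∈ {-2}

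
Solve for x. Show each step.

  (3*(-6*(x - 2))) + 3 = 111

Step 1. [(3*(-6*(x - 2))) + 3 = 111] 3 divides every term; factor it out ⇒ factor: (-6*(x - 2)) + 1 = 37.
Step 2. [(-6*(x - 2)) + 1 = 37] subtract 1: x sits inside (… + 1). So sub: -6*(x - 2) = 36.
Step 3. [-6*(x - 2) = 36] -6·(inner) — divide through by -6. So div: x - 2 = -6.
Step 4. [x - 2 = -6] add 2: x sits inside (… - 2) ⇒ sub: x = -4.

Answer: x ∈ {-4}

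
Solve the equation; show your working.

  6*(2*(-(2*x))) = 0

Step 1. [6*(2*(-(2*x))) = 0] leading coefficient 6: divide by 6 ⇒ div: 2*(-(2*x)) = 0.
Step 2. [2*(-(2*x)) = 0] divide by the outer 2, so div: -(2*x) = 0.
Step 3. [-(2*x) = 0] LHS negated; negate both sides ⇒ neg: 2*x = 0.
Step 4. [2*x = 0] LHS = 2·(…); ÷2 both sides, so div: x = 0.

Answer: x ∈ {0}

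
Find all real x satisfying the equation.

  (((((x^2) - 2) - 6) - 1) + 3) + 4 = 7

Step 1. [(((((x^2) - 2) - 6) - 1) + 3) + 4 = 7] +4 is outermost — subtract 4 both sides ⇒ sub: ((((x^2) - 2) - 6) - 1) + 3 = 3.
Step 2. [((((x^2) - 2) - 6) - 1) + 3 = 3] 3 comes off first (subtract 3) ⇒ sub: (((x^2) - 2) - 6) - 1 = 0.
Step 3. [(((x^2) - 2) - 6) - 1 = 0] -1 is outermost — add 1 both sides ⇒ sub: ((x^2) - 2) - 6 = 1.
Step 4. [((x^2) - 2) - 6 = 1] -6 is outermost — add 6 both sides ⇒ sub: (x^2) - 2 = 7.
Step 5. [(x^2) - 2 = 7] the outer -2 inverts by adding 2, so sub: x^2 = 9.
Step 6. [x^2 = 9] LHS squared, RHS 9 ≥ 0: apply √ (±), so sqrt: x = 3 or -3.

Answer: x ∈ {-3, 3}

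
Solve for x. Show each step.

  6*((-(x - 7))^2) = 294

Step 1. [6*((-(x - 7))^2) = 294] 6·(inner) — divide through by 6. So div: (-(x - 7))^2 = 49.
Step 2. [(-(x - 7))^2 = 49] 49 ≥ 0, LHS is (·)² — take ±√, so sqrt: -(x - 7) = 7 or -7.
Step 3. [-(x - 7) = 7 or -7] flip signs both sides ⇒ neg: x - 7 = -7 or 7.
Step 4. [x - 7 = -7 or 7] -7 is outermost — add 7 both sides, so sub: x = 0 or 14.

Answer: x ∈ {0, 14}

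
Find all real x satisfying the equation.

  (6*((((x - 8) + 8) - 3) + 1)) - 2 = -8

Step 1. [(6*((((x - 8) + 8) - 3) + 1)) - 2 = -8] 2 comes off first (add 2), so sub: 6*((((x - 8) + 8) - 3) + 1) = -6.
Step 2. [6*((((x - 8) + 8) - 3) + 1) = -6] LHS = 6·(…); ÷6 both sides, so div: (((x - 8) + 8) - 3) + 1 = -1.
Step 3. [(((x - 8) + 8) - 3) + 1 = -1] 1 comes off first (subtract 1) ⇒ sub: ((x - 8) + 8) - 3 = -2.
Step 4. [((x - 8) + 8) - 3 = -2] 3 comes off first (add 3) ⇒ sub: (x - 8) + 8 = 1.
Step 5. [(x - 8) + 8 = 1] +8 is outermost — subtract 8 both sides ⇒ sub: x - 8 = -7.
Step 6. [x - 8 = -7] peel the -8: add 8 from each side ⇒ sub: x = 1.

Answer: x ∈ {1}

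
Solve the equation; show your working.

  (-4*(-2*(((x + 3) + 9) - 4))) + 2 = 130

Step 1. [(-4*(-2*(((x + 3) + 9) - 4))) + 2 = 130] the outer +2 inverts by subtracting 2, so sub: -4*(-2*(((x + 3) + 9) - 4)) = 128.
Step 2. [-4*(-2*(((x + 3) + 9) - 4)) = 128] -4 out front; divide by -4 ⇒ div: -2*(((x + 3) + 9) - 4) = -32.
Step 3. [-2*(((x + 3) + 9) - 4) = -32] divide by the outer -2. So div: ((x + 3) + 9) - 4 = 16.
Step 4. [((x + 3) + 9) - 4 = 16] peel the -4: add 4 from each side ⇒ sub: (x + 3) + 9 = 20.
Step 5. [(x + 3) + 9 = 20] subtract 9: x sits inside (… + 9) ⇒ sub: x + 3 = 11.
Step 6. [x + 3 = 11] +3 is outermost — subtract 3 both sides ⇒ sub: x = 8.

Answer: x ∈ {8}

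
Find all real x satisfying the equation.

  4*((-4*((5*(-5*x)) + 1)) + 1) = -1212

Step 1. [4*((-4*((5*(-5*x)) + 1)) + 1) = -1212] leading coefficient 4: divide by 4. So div: (-4*((5*(-5*x)) + 1)) + 1 = -303.
Step 2. [(-4*((5*(-5*x)) + 1)) + 1 = -303] +1 is outermost — subtract 1 both sides. So sub: -4*((5*(-5*x)) + 1) = -304.
Step 3. [-4*((5*(-5*x)) + 1) = -304] divide by the outer -4 ⇒ div: (5*(-5*x)) + 1 = 76.
Step 4. [(5*(-5*x)) + 1 = 76] +1 is outermost — subtract 1 both sides. So sub: 5*(-5*x) = 75.
Step 5. [5*(-5*x) = 75] divide by the outer 5 ⇒ div: -5*x = 15.
Step 6. [-5*x = 15] leading coefficient -5: divide by -5, so div: x = -3.

Answer: x ∈ {-3}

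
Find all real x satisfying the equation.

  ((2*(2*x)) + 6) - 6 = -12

Step 1. [((2*(2*x)) + 6) - 6 = -12] the outer -6 inverts by adding 6. So sub: (2*(2*x)) + 6 = -6.
Step 2. [(2*(2*x)) + 6 = -6] 2 divides every term; factor it out, so factor: (2*x) + 3 = -3.
Step 3. [(2*x) + 3 = -3] peel the +3: subtract 3 from each side, so sub: 2*x = -6.
Step 4. [2*x = -6] LHS = 2·(…); ÷2 both sides ⇒ div: x = -3.

Answer: x ∈ {-3}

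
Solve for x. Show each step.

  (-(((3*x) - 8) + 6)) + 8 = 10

Step 1. [(-(((3*x) - 8) + 6)) + 8 = 10] subtract 8: x sits inside (… + 8). So sub: -(((3*x) - 8) + 6) = 2.
Step 2. [-(((3*x) - 8) + 6) = 2] LHS negated; negate both sides, so neg: ((3*x) - 8) + 6 = -2.
Step 3. [((3*x) - 8) + 6 = -2] peel the +6: subtract 6 from each side, so sub: (3*x) - 8 = -8.
Step 4. [(3*x) - 8 = -8] add 8: x sits inside (… - 8) ⇒ sub: 3*x = 0.
Step 5. [3*x = 0] 3 out front; divide by 3. So div: x = 0.

Answer: x ∈ {0}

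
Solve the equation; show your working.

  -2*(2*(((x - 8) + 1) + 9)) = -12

Step 1. [-2*(2*(((x - 8) + 1) + 9)) = -12] -2·(inner) — divide through by -2 ⇒ div: 2*(((x - 8) + 1) + 9) = 6.
Step 2. [2*(((x - 8) + 1) + 9) = 6] leading coefficient 2: divide by 2. So div: ((x - 8) + 1) + 9 = 3.
Step 3. [((x - 8) + 1) + 9 = 3] peel the +9: subtract 9 from each side ⇒ sub: (x - 8) + 1 = -6.
Step 4. [(x - 8) + 1 = -6] peel the +1: subtract 1 from each side ⇒ sub: x - 8 = -7.
Step 5. [x - 8 = -7] peel the -8: add 8 from each side, so sub: x = 1.

Answer: x ∈ {1}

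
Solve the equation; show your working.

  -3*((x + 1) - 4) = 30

Step 1. [-3*((x + 1) - 4) = 30] LHS = -3·(…); ÷-3 both sides. So div: (x + 1) - 4 = -10.
Step 2. [(x + 1) - 4 = -10] add 4: x sits inside (… - 4). So sub: x + 1 = -6.
Step 3. [x + 1 = -6] peel the +1: subtract 1 from each side. So sub: x = -7.

Answer: x ∈ {-7}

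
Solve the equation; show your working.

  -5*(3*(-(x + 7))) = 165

Step 1. [-5*(3*(-(x + 7))) = 165] -5 out front; divide by -5. So div: 3*(-(x + 7)) = -33.
Step 2. [3*(-(x + 7)) = -33] leading coefficient 3: divide by 3. So div: -(x + 7) = -11.
Step 3. [-(x + 7) = -11] leading − — multiply by −1 ⇒ neg: x + 7 = 11.
Step 4. [x + 7 = 11] the outer +7 inverts by subtracting 7 ⇒ sub: x = 4.

Answer: x ∈ {4}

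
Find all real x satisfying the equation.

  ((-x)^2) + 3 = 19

Step 1. [((-x)^2) + 3 = 19] peel the +3: subtract 3 from each side, so sub: (-x)^2 = 16.
Step 2. [(-x)^2 = 16] √ both sides: 16 ≥ 0 gives two branches ⇒ sqrt: -x = 4 or -4.
Step 3. [-x = 4 or -4] LHS negated; negate both sides, so neg: x = -4 or 4.

Answer: x ∈ {-4, 4}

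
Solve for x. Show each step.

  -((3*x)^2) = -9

Step 1. [-((3*x)^2) = -9] flip signs both sides ⇒ neg: (3*x)^2 = 9.
Step 2. [(3*x)^2 = 9] LHS squared, RHS 9 ≥ 0: apply √ (±). So sqrt: 3*x = 3 or -3.
Step 3. [3*x = 3 or -3] 3 out front; divide by 3 ⇒ div: x = 1 or -1.

Answer: x ∈ {-1, 1}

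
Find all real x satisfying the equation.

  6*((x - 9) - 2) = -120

Step 1. [6*((x - 9) - 2) = -120] divide by the outer 6, so div: (x - 9) - 2 = -20.
Step 2. [(x - 9) - 2 = -20] 2 comes off first (add 2) ⇒ sub: x - 9 = -18.
Step 3. [x - 9 = -18] 9 comes off first (add 9), so sub: x = -9.

Answer: x ∈ {-9}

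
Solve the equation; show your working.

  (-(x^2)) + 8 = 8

Step 1. [(-(x^2)) + 8 = 8] +8 is outermost — subtract 8 both sides. So sub: -(x^2) = 0.
Step 2. [-(x^2) = 0] flip signs both sides, so neg: x^2 = 0.
Step 3. [x^2 = 0] LHS squared, RHS 0 ≥ 0: apply √ (±), so sqrt: x = 0.

Answer: x ∈ {0}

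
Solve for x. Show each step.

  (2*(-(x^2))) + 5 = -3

Step 1. [(2*(-(x^2))) + 5 = -3] subtract 5: x sits inside (… + 5) ⇒ sub: 2*(-(x^2)) = -8.
Step 2. [2*(-(x^2)) = -8] LHS = 2·(…); ÷2 both sides ⇒ div: -(x^2) = -4.
Step 3. [-(x^2) = -4] LHS negated; negate both sides. So neg: x^2 = 4.
Step 4. [x^2 = 4] √ both sides: 4 ≥ 0 gives two branches ⇒ sqrt: x = 2 or -2.

Answer: x ∈ {-2, 2}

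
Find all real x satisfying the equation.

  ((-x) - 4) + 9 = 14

Step 1. [((-x) - 4) + 9 = 14] +9 is outermost — subtract 9 both sides ⇒ sub: (-x) - 4 = 5.
Step 2. [(-x) - 4 = 5] 4 comes off first (add 4) ⇒ sub: -x = 9.
Step 3. [-x = 9] leading − — multiply by −1. So neg: x = -9.

Answer: x ∈ {-9}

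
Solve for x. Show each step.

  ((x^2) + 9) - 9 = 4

Step 1. [((x^2) + 9) - 9 = 4] -9 is outermost — add 9 both sides. So sub: (x^2) + 9 = 13.
Step 2. [(x^2) + 9 = 13] peel the +9: subtract 9 from each side ⇒ sub: x^2 = 4.
Step 3. [x^2 = 4] √ both sides: 4 ≥ 0 gives two branches ⇒ sqrt: x = 2 or -2.

Answer: x ∈ {-2, 2}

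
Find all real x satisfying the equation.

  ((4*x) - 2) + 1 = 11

Step 1. [((4*x) - 2) + 1 = 11] +1 is outermost — subtract 1 both sides ⇒ sub: (4*x) - 2 = 10.
Step 2. [(4*x) - 2 = 10] peel the -2: add 2 from each side, so sub: 4*x = 12.
Step 3. [4*x = 12] 4 out front; divide by 4 ⇒ div: x = 3.

Answer: x ∈ {3}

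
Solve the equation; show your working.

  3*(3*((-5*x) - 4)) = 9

Step 1. [3*(3*((-5*x) - 4)) = 9] divide by the outer 3, so div: 3*((-5*x) - 4) = 3.
Step 2. [3*((-5*x) - 4) = 3] LHS = 3·(…); ÷3 both sides, so div: (-5*x) - 4 = 1.
Step 3. [(-5*x) - 4 = 1] add 4: x sits inside (… - 4), so sub: -5*x = 5.
Step 4. [-5*x = 5] -5·(inner) — divide through by -5, so div: x = -1.

Answer: x ∈ {-1}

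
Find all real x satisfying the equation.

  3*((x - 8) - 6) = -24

Step 1. [3*((x - 8) - 6) = -24] leading coefficient 3: divide by 3 ⇒ div: (x - 8) - 6 = -8.
Step 2. [(x - 8) - 6 = -8] the outer -6 inverts by adding 6 ⇒ sub: x - 8 = -2.
Step 3. [x - 8 = -2] -8 is outermost — add 8 both sides. So sub: x = 6.

Answer: x ∈ {6}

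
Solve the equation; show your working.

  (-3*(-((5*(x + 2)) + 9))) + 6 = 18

Step 1. [(-3*(-((5*(x + 2)) + 9))) + 6 = 18] 6 comes off first (subtract 6). So sub: -3*(-((5*(x + 2)) + 9)) = 12.
Step 2. [-3*(-((5*(x + 2)) + 9)) = 12] divide by the outer -3. So div: -((5*(x + 2)) + 9) = -4.
Step 3. [-((5*(x + 2)) + 9) = -4] flip signs both sides, so neg: (5*(x + 2)) + 9 = 4.
Step 4. [(5*(x + 2)) + 9 = 4] the outer +9 inverts by subtracting 9 ⇒ sub: 5*(x + 2) = -5.
Step 5. [5*(x + 2) = -5] divide by the outer 5. So div: x + 2 = -1.
Step 6. [x + 2 = -1] +2 is outermost — subtract 2 both sides, so sub: x = -3.

Answer: x ∈ {-3}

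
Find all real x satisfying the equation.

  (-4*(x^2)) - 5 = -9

Step 1. [(-4*(x^2)) - 5 = -9] 5 comes off first (add 5) ⇒ sub: -4*(x^2) = -4.
Step 2. [-4*(x^2) = -4] LHS = -4·(…); ÷-4 both sides, so div: x^2 = 1.
Step 3. [x^2 = 1] √ both sides: 1 ≥ 0 gives two branches ⇒ sqrt: x = 1 or -1.

Answer: x ∈ {-1, 1}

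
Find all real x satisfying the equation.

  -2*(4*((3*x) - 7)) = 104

Step 1. [-2*(4*((3*x) - 7)) = 104] leading coefficient -2: divide by -2, so div: 4*((3*x) - 7) = -52.
Step 2. [4*((3*x) - 7) = -52] leading coefficient 4: divide by 4 ⇒ div: (3*x) - 7 = -13.
Step 3. [(3*x) - 7 = -13] -7 is outermost — add 7 both sides, so sub: 3*x = -6.
Step 4. [3*x = -6] leading coefficient 3: divide by 3. So div: x = -2.

Answer: x ∈ {-2}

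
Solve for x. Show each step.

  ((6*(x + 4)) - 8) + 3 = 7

Step 1. [((6*(x + 4)) - 8) + 3 = 7] peel the +3: subtract 3 from each side ⇒ sub: (6*(x + 4)) - 8 = 4.
Step 2. [(6*(x + 4)) - 8 = 4] peel the -8: add 8 from each side ⇒ sub: 6*(x + 4) = 12.
Step 3. [6*(x + 4) = 12] 6·(inner) — divide through by 6, so div: x + 4 = 2.
Step 4. [x + 4 = 2] 4 comes off first (subtract 4), so sub: x = -2.

Answer: x ∈ {-2}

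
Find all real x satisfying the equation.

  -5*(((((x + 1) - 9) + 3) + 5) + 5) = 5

Step 1. [-5*(((((x + 1) - 9) + 3) + 5) + 5) = 5] -5·(inner) — divide through by -5, so div: ((((x + 1) - 9) + 3) + 5) + 5 = -1.
Step 2. [((((x + 1) - 9) + 3) + 5) + 5 = -1] +5 is outermost — subtract 5 both sides, so sub: (((x + 1) - 9) + 3) + 5 = -6.
Step 3. [(((x + 1) - 9) + 3) + 5 = -6] +5 is outermost — subtract 5 both sides ⇒ sub: ((x + 1) - 9) + 3 = -11.
Step 4. [((x + 1) - 9) + 3 = -11] peel the +3: subtract 3 from each side, so sub: (x + 1) - 9 = -14.
Step 5. [(x + 1) - 9 = -14] the outer -9 inverts by adding 9 ⇒ sub: x + 1 = -5.
Step 6. [x + 1 = -5] the outer +1 inverts by subtracting 1 ⇒ sub: x = -6.

Answer: x ∈ {-6}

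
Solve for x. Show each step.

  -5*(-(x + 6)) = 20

Step 1. [-5*(-(x + 6)) = 20] LHS = -5·(…); ÷-5 both sides, so div: -(x + 6) = -4.
Step 2. [-(x + 6) = -4] leading − — multiply by −1. So neg: x + 6 = 4.
Step 3. [x + 6 = 4] subtract 6: x sits inside (… + 6) ⇒ sub: x = -2.

Answer: x ∈ {-2}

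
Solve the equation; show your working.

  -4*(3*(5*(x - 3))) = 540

Step 1. [-4*(3*(5*(x - 3))) = 540] -4 out front; divide by -4, so div: 3*(5*(x - 3)) = -135.
Step 2. [3*(5*(x - 3)) = -135] 3·(inner) — divide through by 3. So div: 5*(x - 3) = -45.
Step 3. [5*(x - 3) = -45] divide by the outer 5. So div: x - 3 = -9.
Step 4. [x - 3 = -9] add 3: x sits inside (… - 3), so sub: x = -6.

Answer: x ∈ {-6}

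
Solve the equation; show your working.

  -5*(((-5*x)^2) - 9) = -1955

Step 1. [-5*(((-5*x)^2) - 9) = -1955] LHS = -5·(…); ÷-5 both sides. So div: ((-5*x)^2) - 9 = 391.
Step 2. [((-5*x)^2) - 9 = 391] peel the -9: add 9 from each side, so sub: (-5*x)^2 = 400.
Step 3. [(-5*x)^2 = 400] LHS squared, RHS 400 ≥ 0: apply √ (±). So sqrt: -5*x = 20 or -20.
Step 4. [-5*x = 20 or -20] leading coefficient -5: divide by -5. So div: x = -4 or 4.

Answer: x ∈ {-4, 4}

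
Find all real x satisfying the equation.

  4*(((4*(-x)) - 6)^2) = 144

Step 1. [4*(((4*(-x)) - 6)^2) = 144] leading coefficient 4: divide by 4. So div: ((4*(-x)) - 6)^2 = 36.
Step 2. [((4*(-x)) - 6)^2 = 36] 36 ≥ 0, LHS is (·)² — take ±√, so sqrt: (4*(-x)) - 6 = 6 or -6.
Step 3. [(4*(-x)) - 6 = 6 or -6] the outer -6 inverts by adding 6. So sub: 4*(-x) = 12 or 0.
Step 4. [4*(-x) = 12 or 0] divide by the outer 4, so div: -x = 3 or 0.
Step 5. [-x = 3 or 0] LHS negated; negate both sides, so neg: x = -3 or 0.

Answer: x ∈ {-3, 0}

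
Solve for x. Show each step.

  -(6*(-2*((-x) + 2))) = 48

Step 1. [-(6*(-2*((-x) + 2))) = 48] LHS negated; negate both sides, so neg: 6*(-2*((-x) + 2)) = -48.
Step 2. [6*(-2*((-x) + 2)) = -48] 6 out front; divide by 6, so div: -2*((-x) + 2) = -8.
Step 3. [-2*((-x) + 2) = -8] divide by the outer -2, so div: (-x) + 2 = 4.
Step 4. [(-x) + 2 = 4] 2 comes off first (subtract 2) ⇒ sub: -x = 2.
Step 5. [-x = 2] LHS negated; negate both sides, so neg: x = -2.

Answer: x ∈ {-2}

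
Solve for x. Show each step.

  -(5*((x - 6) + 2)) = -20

Step 1. [-(5*((x - 6) + 2)) = -20] leading − — multiply by −1, so neg: 5*((x - 6) + 2) = 20.
Step 2. [5*((x - 6) + 2) = 20] 5·(inner) — divide through by 5, so div: (x - 6) + 2 = 4.
Step 3. [(x - 6) + 2 = 4] +2 is outermost — subtract 2 both sides, so sub: x - 6 = 2.
Step 4. [x - 6 = 2] -6 is outermost — add 6 both sides ⇒ sub: x = 8.

Answer: x ∈ {8}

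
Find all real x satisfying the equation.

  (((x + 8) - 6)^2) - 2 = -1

Step 1. [(((x + 8) - 6)^2) - 2 = -1] 2 comes off first (add 2), so sub: ((x + 8) - 6)^2 = 1.
Step 2. [((x + 8) - 6)^2 = 1] LHS squared, RHS 1 ≥ 0: apply √ (±), so sqrt: (x + 8) - 6 = 1 or -1.
Step 3. [(x + 8) - 6 = 1 or -1] 6 comes off first (add 6). So sub: x + 8 = 7 or 5.
Step 4. [x + 8 = 7 or 5] peel the +8: subtract 8 from each side ⇒ sub: x = -1 or -3.

Answer: x ∈ {-3, -1}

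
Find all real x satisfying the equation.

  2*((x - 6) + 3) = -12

Step 1. [2*((x - 6) + 3) = -12] divide by the outer 2. So div: (x - 6) + 3 = -6.
Step 2. [(x - 6) + 3 = -6] the outer +3 inverts by subtracting 3 ⇒ sub: x - 6 = -9.
Step 3. [x - 6 = -9] the outer -6 inverts by adding 6, so sub: x = -3.

Answer: x ∈ {-3}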